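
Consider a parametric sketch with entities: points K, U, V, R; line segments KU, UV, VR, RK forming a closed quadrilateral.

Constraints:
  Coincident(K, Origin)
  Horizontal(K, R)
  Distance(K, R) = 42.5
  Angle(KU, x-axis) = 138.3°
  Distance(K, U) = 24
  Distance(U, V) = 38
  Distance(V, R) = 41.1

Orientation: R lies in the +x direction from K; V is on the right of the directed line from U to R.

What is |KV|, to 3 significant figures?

15.5

Checks: |UV| = 38.00 ✓; |VR| = 41.10 ✓.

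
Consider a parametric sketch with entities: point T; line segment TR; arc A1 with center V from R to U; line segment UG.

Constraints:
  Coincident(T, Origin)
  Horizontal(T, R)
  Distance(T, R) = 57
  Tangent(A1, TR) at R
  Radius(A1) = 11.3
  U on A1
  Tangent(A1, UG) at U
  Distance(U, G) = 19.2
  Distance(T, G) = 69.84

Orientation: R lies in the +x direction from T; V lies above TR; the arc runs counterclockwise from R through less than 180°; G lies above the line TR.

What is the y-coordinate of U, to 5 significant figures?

14.953

T is at the origin; T and R share the same y with |TR| = 57.0 and R on the +x side, so R = (57.000, 0.0000). A1 meets TR tangentially, so VR is at right angles to TR, so V = R + (0, 11.3) = (57.000, 11.300). Since VU ⟂ UG (tangency), |VG| = √(11.3² + 19.2²) = 22.278 regardless of where U sits on A1. So G lies on both circle(T, 69.84) and circle(V, 22.278); the above-TR intersection is G = (61.486, 33.122). U is the foot of the tangent from G: U = (67.693, 14.953).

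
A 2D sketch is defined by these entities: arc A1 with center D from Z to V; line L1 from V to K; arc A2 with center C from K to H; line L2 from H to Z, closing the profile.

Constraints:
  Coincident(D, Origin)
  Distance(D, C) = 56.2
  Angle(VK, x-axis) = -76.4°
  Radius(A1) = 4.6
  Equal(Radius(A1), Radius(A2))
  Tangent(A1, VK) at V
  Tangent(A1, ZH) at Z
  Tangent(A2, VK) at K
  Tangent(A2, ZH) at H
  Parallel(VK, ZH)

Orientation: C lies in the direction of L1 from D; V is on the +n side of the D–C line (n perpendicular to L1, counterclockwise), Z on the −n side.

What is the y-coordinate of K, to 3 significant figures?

-53.5

The slot axis is L1's direction at -76.4°, so u = (cos -76.4°, sin -76.4°) = (0.235, -0.972) and n = (−sin -76.4°, cos -76.4°) = (0.972, 0.235). D is at the origin and C lies 56.2 along u from D, so C = 56.2·u = (13.2, -54.6). Tangency of A1 to both parallel lines with radius 4.6 puts V and Z at D ± 4.6·n: V = (4.47, 1.08), Z = (-4.47, -1.08). Equal radii place K and H the same way about C: K = C + 4.6·n = (17.7, -53.5), H = C − 4.6·n = (8.74, -55.7). So K.y = -53.5.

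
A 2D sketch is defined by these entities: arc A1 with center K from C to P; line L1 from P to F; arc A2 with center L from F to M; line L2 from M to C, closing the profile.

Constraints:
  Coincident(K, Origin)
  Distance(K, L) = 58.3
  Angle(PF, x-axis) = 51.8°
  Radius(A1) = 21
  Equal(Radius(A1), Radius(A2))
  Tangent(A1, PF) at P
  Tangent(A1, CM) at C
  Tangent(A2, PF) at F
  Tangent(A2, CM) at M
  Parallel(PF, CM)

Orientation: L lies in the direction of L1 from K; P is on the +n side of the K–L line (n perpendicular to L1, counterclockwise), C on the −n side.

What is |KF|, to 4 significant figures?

61.97

The slot axis is L1's direction at 51.8°, so u = (cos 51.8°, sin 51.8°) = (0.6184, 0.7859) and n = (−sin 51.8°, cos 51.8°) = (-0.7859, 0.6184). K is at the origin and L lies 58.3 along u from K, so L = 58.3·u = (36.05, 45.82). Tangency of A1 to both parallel lines with radius 21.0 puts P and C at K ± 21.0·n: P = (-16.50, 12.99), C = (16.50, -12.99). Equal radii place F and M the same way about L: F = L + 21.0·n = (19.55, 58.80), M = L − 21.0·n = (52.56, 32.83). Then |KF| = |F − K| = 61.97.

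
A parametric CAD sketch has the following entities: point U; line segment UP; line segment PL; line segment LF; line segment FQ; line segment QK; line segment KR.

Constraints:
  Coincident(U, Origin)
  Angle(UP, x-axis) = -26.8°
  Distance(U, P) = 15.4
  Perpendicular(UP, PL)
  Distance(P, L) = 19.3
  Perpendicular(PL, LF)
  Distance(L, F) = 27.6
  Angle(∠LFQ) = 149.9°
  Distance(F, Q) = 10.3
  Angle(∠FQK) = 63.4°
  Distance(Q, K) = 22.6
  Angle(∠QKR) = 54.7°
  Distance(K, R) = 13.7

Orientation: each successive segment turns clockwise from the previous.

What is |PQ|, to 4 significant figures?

39.15

U is at the origin; UP runs at -26.8° with length 15.4, so P = (13.75, -6.944). The perpendicularity gives PL at right angles to UP, so PL runs at -116.8°; with |PL| = 19.3, L = (5.044, -24.17). PL ⟂ LF, so LF runs at 153.2°; with |LF| = 27.6, F = (-19.59, -11.73). ∠LFQ = 149.9° gives FQ at 123.1° from the x-axis; with |FQ| = 10.3, Q = (-25.22, -3.098). Then |PQ| = |Q − P| = 39.15.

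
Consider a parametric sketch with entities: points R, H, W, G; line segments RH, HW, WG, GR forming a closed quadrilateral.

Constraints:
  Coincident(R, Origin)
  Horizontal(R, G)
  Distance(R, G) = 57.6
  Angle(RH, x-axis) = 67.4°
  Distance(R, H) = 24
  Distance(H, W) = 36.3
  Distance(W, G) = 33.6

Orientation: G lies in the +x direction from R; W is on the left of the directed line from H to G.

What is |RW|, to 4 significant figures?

54.15

R is at the origin; RG is horizontal with |RG| = 57.6 and G in +x, so G = (57.6, 0). RH runs at 67.4° with |RH| = 24.0, so H = (9.223, 22.16). W is determined by |HW| = 36.3 and |WG| = 33.6 together: it lies at the intersection of circle(H, 36.3) and circle(G, 33.6). With |HG| = 53.21, the foot of the radical line on HG is 28.38 from H and the perpendicular offset is √(36.3² − 28.38²) = 22.64. Taking the left-of-HG solution: W = (44.45, 30.92).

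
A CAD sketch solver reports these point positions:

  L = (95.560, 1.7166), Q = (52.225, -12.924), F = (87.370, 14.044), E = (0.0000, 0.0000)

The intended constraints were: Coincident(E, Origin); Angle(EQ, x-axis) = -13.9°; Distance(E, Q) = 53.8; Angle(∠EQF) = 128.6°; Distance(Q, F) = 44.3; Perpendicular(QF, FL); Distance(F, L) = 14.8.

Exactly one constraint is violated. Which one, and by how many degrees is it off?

Perpendicular(QF, FL) — off by 3.90°.

E = (0.00, 0.00) ✓; EQ at -13.90° ✓; |EQ| = 53.80 ✓; ∠EQF = 128.6° ✓; |QF| = 44.30 ✓; ∠(QF, FL) = 93.90° ✗; |FL| = 14.80 ✓.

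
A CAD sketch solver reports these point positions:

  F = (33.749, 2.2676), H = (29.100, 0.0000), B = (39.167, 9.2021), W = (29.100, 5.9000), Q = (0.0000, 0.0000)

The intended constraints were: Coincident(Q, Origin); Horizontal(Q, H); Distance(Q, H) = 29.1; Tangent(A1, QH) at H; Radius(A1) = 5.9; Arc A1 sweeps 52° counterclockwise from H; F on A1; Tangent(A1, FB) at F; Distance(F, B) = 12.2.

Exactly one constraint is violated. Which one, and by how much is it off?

Distance(F, B) = 12.2 — off by 3.40.

Q = (0.00, 0.00) ✓; Q.y = 0.00, H.y = 0.00 ✓; |QH| = 29.10 ✓; ∠(WH, HQ) = 90.00° ✓; |WH| = 5.900 ✓; bearing(W→F) − bearing(W→H) = 52.00° ✓; |WF| = 5.900 ✓; ∠(WF, FB) = 90.00° ✓; |FB| = 8.800 ✗.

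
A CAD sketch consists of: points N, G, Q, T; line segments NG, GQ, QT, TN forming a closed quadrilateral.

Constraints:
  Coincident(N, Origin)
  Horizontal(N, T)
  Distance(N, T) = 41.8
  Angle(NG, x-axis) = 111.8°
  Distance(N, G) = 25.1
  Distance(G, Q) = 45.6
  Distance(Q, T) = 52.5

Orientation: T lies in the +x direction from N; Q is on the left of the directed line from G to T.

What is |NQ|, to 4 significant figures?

57.38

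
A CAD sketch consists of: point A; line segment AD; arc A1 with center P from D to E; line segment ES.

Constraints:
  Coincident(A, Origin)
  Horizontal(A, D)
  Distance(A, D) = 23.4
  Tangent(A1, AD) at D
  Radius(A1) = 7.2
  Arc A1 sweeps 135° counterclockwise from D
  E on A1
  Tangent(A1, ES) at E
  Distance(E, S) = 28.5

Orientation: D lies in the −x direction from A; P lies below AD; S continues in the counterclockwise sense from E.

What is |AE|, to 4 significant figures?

31.03

A is at the origin; A and D share the same y with |AD| = 23.4 and D on the −x side, so D = (-23.40, 0.000). Since A1 is tangent to AD there, PD ⟂ AD, so P = D + (0, -7.2) = (-23.40, -7.200). On A1, D sits at bearing 90° from P; a 135° counterclockwise sweep puts E at bearing 225°, so E = P + 7.2·(cos 225°, sin 225°) = (-28.49, -12.29). Then |AE| = |E − A| = 31.03.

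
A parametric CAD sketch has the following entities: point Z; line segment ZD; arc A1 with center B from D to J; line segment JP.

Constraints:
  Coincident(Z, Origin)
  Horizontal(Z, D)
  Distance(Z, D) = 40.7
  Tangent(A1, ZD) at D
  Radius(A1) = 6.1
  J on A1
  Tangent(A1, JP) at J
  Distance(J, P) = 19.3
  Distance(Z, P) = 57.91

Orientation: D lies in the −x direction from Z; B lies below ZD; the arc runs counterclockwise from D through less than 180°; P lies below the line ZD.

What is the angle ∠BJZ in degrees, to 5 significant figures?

27.200°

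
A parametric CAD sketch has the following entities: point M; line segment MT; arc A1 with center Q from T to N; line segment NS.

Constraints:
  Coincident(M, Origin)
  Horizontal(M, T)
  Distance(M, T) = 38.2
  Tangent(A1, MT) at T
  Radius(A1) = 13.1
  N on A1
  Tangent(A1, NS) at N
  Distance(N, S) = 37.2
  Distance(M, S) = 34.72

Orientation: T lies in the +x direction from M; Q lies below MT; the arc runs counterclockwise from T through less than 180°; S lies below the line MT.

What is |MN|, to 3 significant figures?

28.3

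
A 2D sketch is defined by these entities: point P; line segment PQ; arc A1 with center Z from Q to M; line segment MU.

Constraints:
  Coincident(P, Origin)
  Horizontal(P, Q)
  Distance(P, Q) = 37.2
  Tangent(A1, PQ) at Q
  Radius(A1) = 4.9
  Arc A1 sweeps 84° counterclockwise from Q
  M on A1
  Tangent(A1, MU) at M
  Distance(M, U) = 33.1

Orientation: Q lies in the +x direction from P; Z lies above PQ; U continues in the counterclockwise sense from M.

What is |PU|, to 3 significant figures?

58.9

On A1, Q sits at bearing -90° from Z; an 84° counterclockwise sweep puts M at bearing -6°, so M = Z + 4.9·(cos -6°, sin -6°) = (42.1, 4.39). Since A1 is tangent to MU there, ZM ⟂ MU, so MU runs along (−sin -6°, cos -6°); with |MU| = 33.1, U = (45.5, 37.3). Then |PU| = |U − P| = 58.9.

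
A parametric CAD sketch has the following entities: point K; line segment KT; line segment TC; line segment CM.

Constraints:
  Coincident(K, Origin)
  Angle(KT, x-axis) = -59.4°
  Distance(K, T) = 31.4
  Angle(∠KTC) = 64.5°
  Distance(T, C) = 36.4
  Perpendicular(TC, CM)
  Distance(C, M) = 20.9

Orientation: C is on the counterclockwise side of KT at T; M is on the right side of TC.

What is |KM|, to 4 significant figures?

54.30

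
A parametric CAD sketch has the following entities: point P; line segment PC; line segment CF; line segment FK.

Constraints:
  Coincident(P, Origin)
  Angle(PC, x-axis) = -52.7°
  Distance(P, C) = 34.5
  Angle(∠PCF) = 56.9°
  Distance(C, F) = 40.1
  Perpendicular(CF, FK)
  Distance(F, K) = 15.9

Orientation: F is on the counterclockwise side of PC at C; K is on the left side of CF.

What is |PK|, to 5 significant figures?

24.920

∠PCF = 56.9°, so CF runs at -52.7° + (180° − 56.9°) = 70.400° from the x-axis; with |CF| = 40.1, F = C + 40.1·(cos 70.400°, sin 70.400°) = (34.358, 10.333). CF is perpendicular to FK; with |FK| = 15.9 on the left of CF, K = F + 15.9·(-0.94206, 0.33545) = (19.379, 15.666). Then |PK| = |K − P| = 24.920.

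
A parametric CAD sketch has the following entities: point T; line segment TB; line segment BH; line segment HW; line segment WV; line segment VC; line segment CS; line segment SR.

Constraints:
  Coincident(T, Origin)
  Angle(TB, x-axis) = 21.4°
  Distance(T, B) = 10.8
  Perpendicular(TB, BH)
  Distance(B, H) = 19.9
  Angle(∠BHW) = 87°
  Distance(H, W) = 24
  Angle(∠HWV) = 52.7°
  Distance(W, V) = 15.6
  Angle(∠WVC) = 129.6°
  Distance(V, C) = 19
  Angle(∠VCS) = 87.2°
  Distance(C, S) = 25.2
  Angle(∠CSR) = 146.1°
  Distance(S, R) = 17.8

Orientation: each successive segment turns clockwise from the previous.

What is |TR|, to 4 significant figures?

46.41

∠VCS = 87.2° gives CS at -72.10° from the x-axis; with |CS| = 25.2, S = (25.12, -24.67). ∠CSR = 146.1° gives SR at -106.0° from the x-axis; with |SR| = 17.8, R = (20.21, -41.78). Then |TR| = |R − T| = 46.41.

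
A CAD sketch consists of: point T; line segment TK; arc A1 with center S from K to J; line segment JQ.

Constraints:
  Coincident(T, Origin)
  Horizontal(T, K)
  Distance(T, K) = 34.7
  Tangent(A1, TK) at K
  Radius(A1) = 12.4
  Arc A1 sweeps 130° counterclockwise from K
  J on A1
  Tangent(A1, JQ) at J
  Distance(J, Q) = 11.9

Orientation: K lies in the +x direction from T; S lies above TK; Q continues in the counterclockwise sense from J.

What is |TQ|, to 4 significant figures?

46.96

On A1, K sits at bearing -90° from S; a 130° counterclockwise sweep puts J at bearing 40°, so J = S + 12.4·(cos 40°, sin 40°) = (44.20, 20.37). The tangent condition forces SJ to be normal to JQ, so JQ runs along (−sin 40°, cos 40°); with |JQ| = 11.9, Q = (36.55, 29.49). Then |TQ| = |Q − T| = 46.96.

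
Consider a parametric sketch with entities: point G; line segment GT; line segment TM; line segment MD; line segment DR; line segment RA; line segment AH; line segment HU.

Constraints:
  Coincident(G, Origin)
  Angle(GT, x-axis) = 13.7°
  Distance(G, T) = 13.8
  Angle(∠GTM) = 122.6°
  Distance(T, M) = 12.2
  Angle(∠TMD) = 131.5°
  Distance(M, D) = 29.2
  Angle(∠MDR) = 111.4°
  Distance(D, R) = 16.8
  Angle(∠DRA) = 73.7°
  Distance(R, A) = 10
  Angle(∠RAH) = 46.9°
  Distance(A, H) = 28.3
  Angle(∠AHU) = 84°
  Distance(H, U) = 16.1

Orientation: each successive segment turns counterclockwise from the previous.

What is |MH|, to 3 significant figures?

43.2

G is at the origin; GT runs at 13.7° with length 13.8, so T = (13.4, 3.27). ∠GTM = 122.6° gives TM at 71.1° from the x-axis; with |TM| = 12.2, M = (17.4, 14.8). ∠TMD = 131.5° gives MD at 120° from the x-axis; with |MD| = 29.2, D = (2.94, 40.2). ∠MDR = 111.4° gives DR at -172° from the x-axis; with |DR| = 16.8, R = (-13.7, 37.8). ∠DRA = 73.7° gives RA at -65.5° from the x-axis; with |RA| = 10.0, A = (-9.55, 28.7). ∠RAH = 46.9° gives AH at 67.6° from the x-axis; with |AH| = 28.3, H = (1.24, 54.9). Then |MH| = |H − M| = 43.2.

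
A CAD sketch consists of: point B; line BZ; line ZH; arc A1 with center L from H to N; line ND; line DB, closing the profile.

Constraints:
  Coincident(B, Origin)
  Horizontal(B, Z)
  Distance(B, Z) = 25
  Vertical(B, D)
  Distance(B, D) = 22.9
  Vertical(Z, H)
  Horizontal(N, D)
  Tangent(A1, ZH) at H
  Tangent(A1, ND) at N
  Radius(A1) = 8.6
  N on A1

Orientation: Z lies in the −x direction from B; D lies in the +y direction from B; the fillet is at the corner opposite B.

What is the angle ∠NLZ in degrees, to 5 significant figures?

148.98°

The virtual corner opposite B is at (-25.000, 22.900). Tangency of A1 to ZH means the radius LH is perpendicular to ZH and the tangent condition forces LN to be normal to ND, with radius 8.6, so the center L sits 8.6 in from both sides at L = (-16.400, 14.300). That places the tangent points at H = (-25.000, 14.300) on ZH and N = (-16.400, 22.900) on ND. Then cos ∠NLZ = LN·LZ / (|LN||LZ|), giving 148.98°.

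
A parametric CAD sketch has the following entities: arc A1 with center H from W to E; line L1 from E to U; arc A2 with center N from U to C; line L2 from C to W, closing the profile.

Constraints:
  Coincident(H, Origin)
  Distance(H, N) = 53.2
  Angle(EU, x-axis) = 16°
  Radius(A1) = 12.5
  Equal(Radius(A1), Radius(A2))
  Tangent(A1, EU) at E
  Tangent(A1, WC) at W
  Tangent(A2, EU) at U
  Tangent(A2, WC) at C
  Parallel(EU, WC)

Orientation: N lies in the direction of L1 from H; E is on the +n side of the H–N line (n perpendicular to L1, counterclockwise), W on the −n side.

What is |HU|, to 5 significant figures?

54.649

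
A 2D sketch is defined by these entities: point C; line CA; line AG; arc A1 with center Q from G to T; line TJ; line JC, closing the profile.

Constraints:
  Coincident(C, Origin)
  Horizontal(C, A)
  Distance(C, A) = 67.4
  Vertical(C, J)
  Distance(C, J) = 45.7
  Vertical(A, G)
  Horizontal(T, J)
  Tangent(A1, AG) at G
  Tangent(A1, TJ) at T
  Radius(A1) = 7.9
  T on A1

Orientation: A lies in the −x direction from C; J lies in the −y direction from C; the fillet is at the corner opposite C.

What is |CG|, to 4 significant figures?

77.28

C is at the origin; CA is horizontal with |CA| = 67.4 and A on the −x side, so A = (-67.40, 0.000). C and J share the same x with |CJ| = 45.7 and J on the −y side, so J = (0.000, -45.70). The virtual corner opposite C is at (-67.40, -45.70). The tangent condition forces QG to be normal to AG and tangency of A1 to TJ means the radius QT is perpendicular to TJ, with radius 7.9, so the center Q sits 7.9 in from both sides at Q = (-59.50, -37.80). That places the tangent points at G = (-67.40, -37.80) on AG and T = (-59.50, -45.70) on TJ. Then |CG| = |G − C| = 77.28.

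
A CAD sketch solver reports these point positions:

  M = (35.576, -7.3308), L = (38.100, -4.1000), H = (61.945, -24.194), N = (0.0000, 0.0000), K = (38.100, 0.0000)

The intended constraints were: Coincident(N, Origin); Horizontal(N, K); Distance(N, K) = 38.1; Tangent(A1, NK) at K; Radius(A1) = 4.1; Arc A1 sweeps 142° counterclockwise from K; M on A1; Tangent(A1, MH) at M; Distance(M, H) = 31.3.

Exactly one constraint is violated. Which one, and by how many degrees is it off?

Tangent(A1, MH) at M — off by 5.40°.

N = (0.00, 0.00) ✓; N.y = 0.00, K.y = 0.00 ✓; |NK| = 38.10 ✓; ∠(LK, KN) = 90.00° ✓; |LK| = 4.100 ✓; bearing(L→M) − bearing(L→K) = 142.0° ✓; |LM| = 4.100 ✓; ∠(LM, MH) = 84.60° ✗; |MH| = 31.30 ✓.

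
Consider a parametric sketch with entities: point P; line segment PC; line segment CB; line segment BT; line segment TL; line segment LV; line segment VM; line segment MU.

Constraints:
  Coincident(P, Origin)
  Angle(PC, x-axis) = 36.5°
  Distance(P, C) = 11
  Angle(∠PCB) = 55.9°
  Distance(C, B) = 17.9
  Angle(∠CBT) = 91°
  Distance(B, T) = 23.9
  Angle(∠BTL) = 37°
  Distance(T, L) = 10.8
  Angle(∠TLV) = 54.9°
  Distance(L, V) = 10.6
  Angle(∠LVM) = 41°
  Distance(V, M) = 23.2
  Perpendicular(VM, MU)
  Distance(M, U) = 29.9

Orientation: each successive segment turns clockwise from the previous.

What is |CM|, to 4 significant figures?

31.43

P is at the origin; PC runs at 36.5° with length 11.0, so C = (8.842, 6.543). ∠PCB = 55.9° gives CB at -87.60° from the x-axis; with |CB| = 17.9, B = (9.592, -11.34). ∠CBT = 91.0° gives BT at -176.6° from the x-axis; with |BT| = 23.9, T = (-14.27, -12.76). ∠BTL = 37.0° gives TL at 40.40° from the x-axis; with |TL| = 10.8, L = (-6.041, -5.759). ∠TLV = 54.9° gives LV at -84.70° from the x-axis; with |LV| = 10.6, V = (-5.062, -16.31). ∠LVM = 41.0° gives VM at 136.3° from the x-axis; with |VM| = 23.2, M = (-21.84, -0.2852). Then |CM| = |M − C| = 31.43.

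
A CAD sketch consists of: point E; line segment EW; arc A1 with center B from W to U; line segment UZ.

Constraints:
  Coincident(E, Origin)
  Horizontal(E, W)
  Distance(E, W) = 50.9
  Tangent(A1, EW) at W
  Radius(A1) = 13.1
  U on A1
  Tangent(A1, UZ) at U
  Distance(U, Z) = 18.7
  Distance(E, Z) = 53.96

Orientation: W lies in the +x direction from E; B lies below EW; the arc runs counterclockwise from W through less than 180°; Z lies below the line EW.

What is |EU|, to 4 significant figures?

41.20

Checks: |BU| = 13.10 ✓; ∠(BU, UZ) = 90.00° ✓; |UZ| = 18.70 ✓; |EZ| = 53.96 ✓.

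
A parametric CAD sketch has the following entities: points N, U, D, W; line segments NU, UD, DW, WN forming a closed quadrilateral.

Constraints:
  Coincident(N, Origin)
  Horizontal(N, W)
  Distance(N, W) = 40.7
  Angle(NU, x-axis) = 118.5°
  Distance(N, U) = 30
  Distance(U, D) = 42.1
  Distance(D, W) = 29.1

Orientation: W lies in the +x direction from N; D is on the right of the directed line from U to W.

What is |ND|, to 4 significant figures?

13.79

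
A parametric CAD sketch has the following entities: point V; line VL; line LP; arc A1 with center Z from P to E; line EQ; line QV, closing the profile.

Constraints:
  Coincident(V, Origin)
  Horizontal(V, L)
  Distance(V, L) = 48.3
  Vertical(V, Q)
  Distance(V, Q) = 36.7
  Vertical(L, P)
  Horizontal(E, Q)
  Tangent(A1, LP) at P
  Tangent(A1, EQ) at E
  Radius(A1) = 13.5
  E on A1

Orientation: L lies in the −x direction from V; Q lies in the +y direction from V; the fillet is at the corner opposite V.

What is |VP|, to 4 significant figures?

53.58

V is at the origin; VL is horizontal with |VL| = 48.3 and L on the −x side, so L = (-48.30, 0.000). V and Q share the same x with |VQ| = 36.7 and Q on the +y side, so Q = (0.000, 36.70). The virtual corner opposite V is at (-48.30, 36.70). Since A1 is tangent to LP there, ZP ⟂ LP and the tangent condition forces ZE to be normal to EQ, with radius 13.5, so the center Z sits 13.5 in from both sides at Z = (-34.80, 23.20). That places the tangent points at P = (-48.30, 23.20) on LP and E = (-34.80, 36.70) on EQ. Then |VP| = |P − V| = 53.58.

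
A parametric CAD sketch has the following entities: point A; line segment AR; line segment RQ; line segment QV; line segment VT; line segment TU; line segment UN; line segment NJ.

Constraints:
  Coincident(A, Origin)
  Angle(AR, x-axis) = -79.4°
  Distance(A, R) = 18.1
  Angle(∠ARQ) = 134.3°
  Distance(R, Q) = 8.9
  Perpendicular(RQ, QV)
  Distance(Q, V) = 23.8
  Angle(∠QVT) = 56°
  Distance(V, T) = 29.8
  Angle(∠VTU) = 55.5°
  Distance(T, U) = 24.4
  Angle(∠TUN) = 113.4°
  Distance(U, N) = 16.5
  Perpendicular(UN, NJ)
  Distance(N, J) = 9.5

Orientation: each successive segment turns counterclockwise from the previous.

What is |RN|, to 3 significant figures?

21.0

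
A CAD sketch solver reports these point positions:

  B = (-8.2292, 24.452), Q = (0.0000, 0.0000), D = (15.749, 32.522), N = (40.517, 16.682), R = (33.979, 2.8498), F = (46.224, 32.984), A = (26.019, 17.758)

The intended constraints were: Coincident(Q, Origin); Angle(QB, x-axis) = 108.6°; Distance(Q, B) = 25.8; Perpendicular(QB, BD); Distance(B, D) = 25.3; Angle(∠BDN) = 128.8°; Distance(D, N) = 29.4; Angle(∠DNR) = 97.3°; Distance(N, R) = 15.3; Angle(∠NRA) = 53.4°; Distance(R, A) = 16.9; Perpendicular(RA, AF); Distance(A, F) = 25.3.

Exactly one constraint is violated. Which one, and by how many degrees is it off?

Perpendicular(RA, AF) — off by 8.90°.

Q = (0.00, 0.00) ✓; QB at 108.6° ✓; |QB| = 25.80 ✓; ∠(QB, BD) = 90.00° ✓; |BD| = 25.30 ✓; ∠BDN = 128.8° ✓; |DN| = 29.40 ✓; ∠DNR = 97.30° ✓; |NR| = 15.30 ✓; ∠NRA = 53.40° ✓; |RA| = 16.90 ✓; ∠(RA, AF) = 81.10° ✗; |AF| = 25.30 ✓.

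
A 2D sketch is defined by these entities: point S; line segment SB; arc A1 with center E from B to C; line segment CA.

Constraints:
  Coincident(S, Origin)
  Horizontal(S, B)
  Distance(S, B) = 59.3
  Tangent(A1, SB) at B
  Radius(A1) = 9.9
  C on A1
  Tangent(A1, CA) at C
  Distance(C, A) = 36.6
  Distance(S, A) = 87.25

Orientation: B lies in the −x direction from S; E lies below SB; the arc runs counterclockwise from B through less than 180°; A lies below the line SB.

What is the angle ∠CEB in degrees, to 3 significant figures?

80.4°

S is at the origin; S and B share the same y with |SB| = 59.3 and B on the −x side, so B = (-59.3, 0.00). Tangency of A1 to SB means the radius EB is perpendicular to SB, so E = B + (0, -9.9) = (-59.3, -9.90). Since EC ⟂ CA (tangency), |EA| = √(9.9² + 36.6²) = 37.9 regardless of where C sits on A1. So A lies on both circle(S, 87.25) and circle(E, 37.9); the below-SB intersection is A = (-75.1, -44.3). C is the foot of the tangent from A: C = (-69.1, -8.26).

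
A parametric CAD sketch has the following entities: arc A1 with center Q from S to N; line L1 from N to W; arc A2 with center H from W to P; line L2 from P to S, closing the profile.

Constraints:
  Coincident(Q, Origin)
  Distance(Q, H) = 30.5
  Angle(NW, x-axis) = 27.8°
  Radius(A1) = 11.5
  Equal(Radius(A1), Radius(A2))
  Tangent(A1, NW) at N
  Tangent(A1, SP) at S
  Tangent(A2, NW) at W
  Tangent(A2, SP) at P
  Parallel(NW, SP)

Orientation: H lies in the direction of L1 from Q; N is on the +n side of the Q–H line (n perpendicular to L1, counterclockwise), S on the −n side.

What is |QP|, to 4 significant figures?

32.60

The slot axis is L1's direction at 27.8°, so u = (cos 27.8°, sin 27.8°) = (0.8846, 0.4664) and n = (−sin 27.8°, cos 27.8°) = (-0.4664, 0.8846). Q is at the origin and H lies 30.5 along u from Q, so H = 30.5·u = (26.98, 14.22). Tangency of A1 to both parallel lines with radius 11.5 puts N and S at Q ± 11.5·n: N = (-5.363, 10.17), S = (5.363, -10.17). Equal radii place W and P the same way about H: W = H + 11.5·n = (21.62, 24.40), P = H − 11.5·n = (32.34, 4.052). Then |QP| = |P − Q| = 32.60.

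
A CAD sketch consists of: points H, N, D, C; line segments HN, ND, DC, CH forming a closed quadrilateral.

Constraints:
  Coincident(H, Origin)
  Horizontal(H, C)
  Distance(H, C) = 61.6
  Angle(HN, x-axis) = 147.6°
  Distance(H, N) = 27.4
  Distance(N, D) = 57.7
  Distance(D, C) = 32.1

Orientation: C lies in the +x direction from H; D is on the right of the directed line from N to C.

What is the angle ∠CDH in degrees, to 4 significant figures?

154.0°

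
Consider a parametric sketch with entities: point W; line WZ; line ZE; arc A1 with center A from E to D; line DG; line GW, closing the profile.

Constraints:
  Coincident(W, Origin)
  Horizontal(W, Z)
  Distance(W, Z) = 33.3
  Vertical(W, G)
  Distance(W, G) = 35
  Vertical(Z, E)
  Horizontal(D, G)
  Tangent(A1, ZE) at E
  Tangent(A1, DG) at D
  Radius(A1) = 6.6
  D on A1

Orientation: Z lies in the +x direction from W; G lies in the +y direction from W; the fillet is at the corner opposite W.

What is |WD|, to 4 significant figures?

44.02

The virtual corner opposite W is at (33.30, 35.00). A1 meets ZE tangentially, so AE is at right angles to ZE and A1 meets DG tangentially, so AD is at right angles to DG, with radius 6.6, so the center A sits 6.6 in from both sides at A = (26.70, 28.40). That places the tangent points at E = (33.30, 28.40) on ZE and D = (26.70, 35.00) on DG. Then |WD| = |D − W| = 44.02.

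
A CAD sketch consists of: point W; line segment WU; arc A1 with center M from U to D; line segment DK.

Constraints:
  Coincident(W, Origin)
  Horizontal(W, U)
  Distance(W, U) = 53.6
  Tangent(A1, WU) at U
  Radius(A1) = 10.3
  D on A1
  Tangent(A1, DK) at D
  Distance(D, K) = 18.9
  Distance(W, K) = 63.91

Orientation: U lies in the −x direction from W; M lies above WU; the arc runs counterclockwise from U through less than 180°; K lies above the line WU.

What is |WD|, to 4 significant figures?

47.78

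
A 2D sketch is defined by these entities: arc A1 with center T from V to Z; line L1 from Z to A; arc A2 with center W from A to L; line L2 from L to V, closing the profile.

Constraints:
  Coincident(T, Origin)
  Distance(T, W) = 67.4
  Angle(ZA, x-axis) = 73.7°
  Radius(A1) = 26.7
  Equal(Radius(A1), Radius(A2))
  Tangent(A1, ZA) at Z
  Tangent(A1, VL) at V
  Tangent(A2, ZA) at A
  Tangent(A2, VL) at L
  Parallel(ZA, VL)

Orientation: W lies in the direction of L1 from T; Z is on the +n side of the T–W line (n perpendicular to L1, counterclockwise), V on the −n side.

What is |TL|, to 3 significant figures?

72.5

The slot axis is L1's direction at 73.7°, so u = (cos 73.7°, sin 73.7°) = (0.281, 0.960) and n = (−sin 73.7°, cos 73.7°) = (-0.960, 0.281). T is at the origin and W lies 67.4 along u from T, so W = 67.4·u = (18.9, 64.7). Tangency of A1 to both parallel lines with radius 26.7 puts Z and V at T ± 26.7·n: Z = (-25.6, 7.49), V = (25.6, -7.49). Equal radii place A and L the same way about W: A = W + 26.7·n = (-6.71, 72.2), L = W − 26.7·n = (44.5, 57.2). Then |TL| = |L − T| = 72.5.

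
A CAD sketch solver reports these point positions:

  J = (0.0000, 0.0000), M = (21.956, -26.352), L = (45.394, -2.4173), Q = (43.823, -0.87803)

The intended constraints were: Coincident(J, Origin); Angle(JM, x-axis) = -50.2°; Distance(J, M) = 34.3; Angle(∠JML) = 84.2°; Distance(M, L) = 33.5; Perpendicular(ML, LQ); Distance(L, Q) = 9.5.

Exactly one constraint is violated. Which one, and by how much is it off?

Distance(L, Q) = 9.5 — off by 7.30.

J = (0.00, 0.00) ✓; JM at -50.20° ✓; |JM| = 34.30 ✓; ∠JML = 84.20° ✓; |ML| = 33.50 ✓; ∠(ML, LQ) = 89.98° ✓; |LQ| = 2.199 ✗.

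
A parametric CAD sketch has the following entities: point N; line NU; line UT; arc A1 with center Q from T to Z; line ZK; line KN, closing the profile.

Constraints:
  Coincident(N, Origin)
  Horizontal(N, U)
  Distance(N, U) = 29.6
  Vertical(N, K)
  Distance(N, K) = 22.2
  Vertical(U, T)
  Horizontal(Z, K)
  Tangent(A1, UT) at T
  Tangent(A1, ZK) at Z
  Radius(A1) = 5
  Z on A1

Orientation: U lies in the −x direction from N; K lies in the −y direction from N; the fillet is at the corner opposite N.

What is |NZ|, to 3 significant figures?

33.1

The virtual corner opposite N is at (-29.6, -22.2). The tangent condition forces QT to be normal to UT and since A1 is tangent to ZK there, QZ ⟂ ZK, with radius 5.0, so the center Q sits 5.0 in from both sides at Q = (-24.6, -17.2). That places the tangent points at T = (-29.6, -17.2) on UT and Z = (-24.6, -22.2) on ZK. Then |NZ| = |Z − N| = 33.1.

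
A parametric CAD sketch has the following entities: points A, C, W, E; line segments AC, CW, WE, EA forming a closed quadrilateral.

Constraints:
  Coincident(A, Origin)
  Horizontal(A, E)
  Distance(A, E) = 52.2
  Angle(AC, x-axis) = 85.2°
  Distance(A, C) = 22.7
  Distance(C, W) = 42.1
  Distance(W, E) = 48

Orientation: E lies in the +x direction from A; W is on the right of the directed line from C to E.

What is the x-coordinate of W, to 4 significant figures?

8.128

Checks: |CW| = 42.10 ✓; |WE| = 48.00 ✓.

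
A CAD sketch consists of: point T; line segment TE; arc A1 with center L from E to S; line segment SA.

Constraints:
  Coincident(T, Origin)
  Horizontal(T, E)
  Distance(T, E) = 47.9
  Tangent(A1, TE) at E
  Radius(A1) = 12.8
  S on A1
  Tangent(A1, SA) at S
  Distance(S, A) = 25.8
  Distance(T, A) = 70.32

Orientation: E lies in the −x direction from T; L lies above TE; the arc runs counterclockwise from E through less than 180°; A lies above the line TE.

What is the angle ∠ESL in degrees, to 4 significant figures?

21.55°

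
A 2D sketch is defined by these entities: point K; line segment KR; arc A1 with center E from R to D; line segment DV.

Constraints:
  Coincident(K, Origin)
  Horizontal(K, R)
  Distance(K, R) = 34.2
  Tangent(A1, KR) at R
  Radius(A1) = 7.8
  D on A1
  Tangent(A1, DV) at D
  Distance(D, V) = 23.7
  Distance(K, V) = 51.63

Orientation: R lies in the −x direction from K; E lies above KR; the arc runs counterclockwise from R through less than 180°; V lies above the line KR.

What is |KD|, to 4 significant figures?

30.17

Checks: |KR| = 34.20 ✓; |ED| = 7.800 ✓; ∠(ED, DV) = 90.00° ✓; |DV| = 23.70 ✓; |KV| = 51.63 ✓.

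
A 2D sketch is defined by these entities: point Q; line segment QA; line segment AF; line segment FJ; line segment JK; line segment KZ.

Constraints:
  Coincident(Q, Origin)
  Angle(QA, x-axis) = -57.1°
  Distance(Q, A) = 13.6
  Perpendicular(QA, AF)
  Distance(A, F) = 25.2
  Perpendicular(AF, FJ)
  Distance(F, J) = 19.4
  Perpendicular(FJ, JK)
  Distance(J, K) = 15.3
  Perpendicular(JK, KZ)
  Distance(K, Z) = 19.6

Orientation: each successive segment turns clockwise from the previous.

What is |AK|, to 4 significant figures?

21.78

AF ⟂ FJ, so FJ runs at 122.9°; with |FJ| = 19.4, J = (-24.31, -8.818). FJ ⟂ JK, so JK runs at 32.90°; with |JK| = 15.3, K = (-11.46, -0.5076). Then |AK| = |K − A| = 21.78.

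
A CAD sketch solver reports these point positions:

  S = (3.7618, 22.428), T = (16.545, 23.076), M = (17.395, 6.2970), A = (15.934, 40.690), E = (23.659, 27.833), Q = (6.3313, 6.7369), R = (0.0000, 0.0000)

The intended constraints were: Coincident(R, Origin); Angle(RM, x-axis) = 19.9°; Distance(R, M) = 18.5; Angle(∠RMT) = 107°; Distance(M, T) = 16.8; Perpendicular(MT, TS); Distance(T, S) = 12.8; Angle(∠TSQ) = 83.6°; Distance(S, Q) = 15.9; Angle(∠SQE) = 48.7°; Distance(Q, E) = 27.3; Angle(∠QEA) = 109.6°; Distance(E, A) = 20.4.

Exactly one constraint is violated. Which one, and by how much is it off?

Distance(E, A) = 20.4 — off by 5.40.

R = (0.00, 0.00) ✓; RM at 19.90° ✓; |RM| = 18.50 ✓; ∠RMT = 107.0° ✓; |MT| = 16.80 ✓; ∠(MT, TS) = 90.00° ✓; |TS| = 12.80 ✓; ∠TSQ = 83.60° ✓; |SQ| = 15.90 ✓; ∠SQE = 48.70° ✓; |QE| = 27.30 ✓; ∠QEA = 109.6° ✓; |EA| = 15.00 ✗.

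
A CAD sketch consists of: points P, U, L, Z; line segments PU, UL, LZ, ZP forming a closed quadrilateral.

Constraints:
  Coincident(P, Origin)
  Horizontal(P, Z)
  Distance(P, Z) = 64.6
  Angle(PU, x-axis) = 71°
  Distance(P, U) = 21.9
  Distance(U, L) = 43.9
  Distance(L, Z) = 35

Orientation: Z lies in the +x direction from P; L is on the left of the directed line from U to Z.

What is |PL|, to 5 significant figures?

58.873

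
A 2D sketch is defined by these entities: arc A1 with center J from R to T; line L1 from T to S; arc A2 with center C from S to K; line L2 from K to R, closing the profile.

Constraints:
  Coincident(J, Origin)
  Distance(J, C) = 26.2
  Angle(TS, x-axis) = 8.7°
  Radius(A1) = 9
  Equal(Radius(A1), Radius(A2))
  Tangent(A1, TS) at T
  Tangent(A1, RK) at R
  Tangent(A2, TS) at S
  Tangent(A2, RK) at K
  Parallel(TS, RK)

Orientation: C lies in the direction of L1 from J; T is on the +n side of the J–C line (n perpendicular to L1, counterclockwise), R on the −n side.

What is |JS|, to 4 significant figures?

27.70

Tangency of A1 to both parallel lines with radius 9.0 puts T and R at J ± 9.0·n: T = (-1.361, 8.896), R = (1.361, -8.896). Equal radii place S and K the same way about C: S = C + 9.0·n = (24.54, 12.86), K = C − 9.0·n = (27.26, -4.933). Then |JS| = |S − J| = 27.70.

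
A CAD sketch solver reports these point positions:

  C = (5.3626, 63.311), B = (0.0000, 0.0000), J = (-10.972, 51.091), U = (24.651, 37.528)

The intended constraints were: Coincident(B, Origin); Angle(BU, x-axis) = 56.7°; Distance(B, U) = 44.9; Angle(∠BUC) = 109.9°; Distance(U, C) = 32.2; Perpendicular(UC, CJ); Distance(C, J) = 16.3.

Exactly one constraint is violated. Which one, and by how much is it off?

Distance(C, J) = 16.3 — off by 4.10.

B = (0.00, 0.00) ✓; BU at 56.70° ✓; |BU| = 44.90 ✓; ∠BUC = 109.9° ✓; |UC| = 32.20 ✓; ∠(UC, CJ) = 90.00° ✓; |CJ| = 20.40 ✗.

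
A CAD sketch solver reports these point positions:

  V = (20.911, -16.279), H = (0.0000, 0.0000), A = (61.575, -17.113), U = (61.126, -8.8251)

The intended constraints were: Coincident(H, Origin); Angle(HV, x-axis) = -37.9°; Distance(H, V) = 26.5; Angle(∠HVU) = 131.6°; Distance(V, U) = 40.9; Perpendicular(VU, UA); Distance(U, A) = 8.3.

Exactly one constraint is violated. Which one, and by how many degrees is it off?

Perpendicular(VU, UA) — off by 7.40°.

H = (0.00, 0.00) ✓; HV at -37.90° ✓; |HV| = 26.50 ✓; ∠HVU = 131.6° ✓; |VU| = 40.90 ✓; ∠(VU, UA) = 97.40° ✗; |UA| = 8.300 ✓.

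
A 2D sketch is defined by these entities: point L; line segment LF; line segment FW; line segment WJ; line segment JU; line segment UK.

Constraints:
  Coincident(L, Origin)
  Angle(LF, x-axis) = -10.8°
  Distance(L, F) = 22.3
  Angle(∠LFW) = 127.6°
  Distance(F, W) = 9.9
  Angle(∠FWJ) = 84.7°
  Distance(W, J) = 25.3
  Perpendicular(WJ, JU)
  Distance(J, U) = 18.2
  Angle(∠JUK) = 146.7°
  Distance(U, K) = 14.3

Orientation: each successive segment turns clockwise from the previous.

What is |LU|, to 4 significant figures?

6.589

∠FWJ = 84.7° gives WJ at -158.5° from the x-axis; with |WJ| = 25.3, J = (2.829, -22.29). WJ ⟂ JU, so JU runs at 111.5°; with |JU| = 18.2, U = (-3.841, -5.354). Then |LU| = |U − L| = 6.589.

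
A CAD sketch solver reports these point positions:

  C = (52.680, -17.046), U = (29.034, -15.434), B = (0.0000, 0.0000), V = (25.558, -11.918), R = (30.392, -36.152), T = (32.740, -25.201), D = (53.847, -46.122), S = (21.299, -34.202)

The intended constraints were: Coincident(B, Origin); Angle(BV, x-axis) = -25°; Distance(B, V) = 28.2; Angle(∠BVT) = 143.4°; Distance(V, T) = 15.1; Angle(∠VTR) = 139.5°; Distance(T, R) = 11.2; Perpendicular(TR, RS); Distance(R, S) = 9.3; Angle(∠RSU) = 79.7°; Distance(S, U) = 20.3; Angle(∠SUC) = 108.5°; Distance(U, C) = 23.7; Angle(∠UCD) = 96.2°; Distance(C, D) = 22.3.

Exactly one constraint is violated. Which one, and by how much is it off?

Distance(C, D) = 22.3 — off by 6.80.

B = (0.00, 0.00) ✓; BV at -25.00° ✓; |BV| = 28.20 ✓; ∠BVT = 143.4° ✓; |VT| = 15.10 ✓; ∠VTR = 139.5° ✓; |TR| = 11.20 ✓; ∠(TR, RS) = 90.00° ✓; |RS| = 9.300 ✓; ∠RSU = 79.71° ✓; |SU| = 20.30 ✓; ∠SUC = 108.5° ✓; |UC| = 23.70 ✓; ∠UCD = 96.20° ✓; |CD| = 29.10 ✗.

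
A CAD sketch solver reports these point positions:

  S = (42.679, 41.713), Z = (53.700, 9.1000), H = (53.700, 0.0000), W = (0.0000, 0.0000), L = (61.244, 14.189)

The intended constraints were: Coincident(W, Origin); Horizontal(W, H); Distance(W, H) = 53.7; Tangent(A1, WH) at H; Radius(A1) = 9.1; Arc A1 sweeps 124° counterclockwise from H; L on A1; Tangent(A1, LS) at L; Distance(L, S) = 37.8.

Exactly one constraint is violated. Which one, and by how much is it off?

Distance(L, S) = 37.8 — off by 4.60.

W = (0.00, 0.00) ✓; W.y = 0.00, H.y = 0.00 ✓; |WH| = 53.70 ✓; ∠(ZH, HW) = 90.00° ✓; |ZH| = 9.100 ✓; bearing(Z→L) − bearing(Z→H) = 124.0° ✓; |ZL| = 9.100 ✓; ∠(ZL, LS) = 90.00° ✓; |LS| = 33.20 ✗.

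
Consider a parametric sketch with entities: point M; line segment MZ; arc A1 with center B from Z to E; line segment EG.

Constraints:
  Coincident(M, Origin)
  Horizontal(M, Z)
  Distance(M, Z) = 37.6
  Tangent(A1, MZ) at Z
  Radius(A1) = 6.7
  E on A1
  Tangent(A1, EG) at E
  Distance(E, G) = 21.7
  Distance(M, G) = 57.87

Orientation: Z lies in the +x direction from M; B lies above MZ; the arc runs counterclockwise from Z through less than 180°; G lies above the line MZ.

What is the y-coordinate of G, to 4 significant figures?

23.50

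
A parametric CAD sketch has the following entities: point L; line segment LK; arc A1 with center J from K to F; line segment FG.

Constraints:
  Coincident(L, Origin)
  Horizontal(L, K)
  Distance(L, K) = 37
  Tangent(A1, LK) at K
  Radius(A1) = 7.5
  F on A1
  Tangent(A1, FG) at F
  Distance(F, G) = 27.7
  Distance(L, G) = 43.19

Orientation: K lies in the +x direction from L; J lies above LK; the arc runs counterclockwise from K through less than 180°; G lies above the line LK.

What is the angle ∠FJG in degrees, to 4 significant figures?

74.85°

Checks: |JF| = 7.500 ✓; ∠(JF, FG) = 90.00° ✓; |FG| = 27.70 ✓; |LG| = 43.19 ✓.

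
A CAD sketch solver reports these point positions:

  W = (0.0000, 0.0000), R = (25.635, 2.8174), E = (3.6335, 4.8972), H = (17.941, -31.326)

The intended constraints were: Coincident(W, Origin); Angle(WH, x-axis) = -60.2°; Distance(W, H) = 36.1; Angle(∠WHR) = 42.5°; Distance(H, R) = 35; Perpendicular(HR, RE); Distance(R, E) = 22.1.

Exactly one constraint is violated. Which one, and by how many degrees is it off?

Perpendicular(HR, RE) — off by 7.30°.

W = (0.00, 0.00) ✓; WH at -60.20° ✓; |WH| = 36.10 ✓; ∠WHR = 42.50° ✓; |HR| = 35.00 ✓; ∠(HR, RE) = 97.30° ✗; |RE| = 22.10 ✓.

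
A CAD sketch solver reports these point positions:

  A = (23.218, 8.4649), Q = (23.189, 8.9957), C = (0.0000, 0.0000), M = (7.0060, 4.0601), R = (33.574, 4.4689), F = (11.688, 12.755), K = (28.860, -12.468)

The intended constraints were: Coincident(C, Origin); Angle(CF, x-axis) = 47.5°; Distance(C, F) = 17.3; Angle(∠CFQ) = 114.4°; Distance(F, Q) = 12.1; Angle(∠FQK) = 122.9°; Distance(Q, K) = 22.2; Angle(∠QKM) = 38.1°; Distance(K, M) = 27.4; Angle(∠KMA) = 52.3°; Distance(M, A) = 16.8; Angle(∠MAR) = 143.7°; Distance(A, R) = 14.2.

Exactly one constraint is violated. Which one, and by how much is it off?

Distance(A, R) = 14.2 — off by 3.10.

C = (0.00, 0.00) ✓; CF at 47.50° ✓; |CF| = 17.30 ✓; ∠CFQ = 114.4° ✓; |FQ| = 12.10 ✓; ∠FQK = 122.9° ✓; |QK| = 22.20 ✓; ∠QKM = 38.10° ✓; |KM| = 27.40 ✓; ∠KMA = 52.30° ✓; |MA| = 16.80 ✓; ∠MAR = 143.7° ✓; |AR| = 11.10 ✗.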